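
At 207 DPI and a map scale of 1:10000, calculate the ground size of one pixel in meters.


pixel_cm = 2.54 / 207 ≈ 0.012271 cm
ground = pixel_cm * 10000 / 100 = 2.54 * 10000 / (207 * 100) = 25400 / 20700 ≈ 1.23 m

1.23 m


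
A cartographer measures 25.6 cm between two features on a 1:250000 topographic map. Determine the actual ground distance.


ground = 25.6 cm * 250000 / 100 = 64000.0 m = 64.0 km

64.0 km


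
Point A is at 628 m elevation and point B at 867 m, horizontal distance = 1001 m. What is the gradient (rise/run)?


gradient = (867 - 628) / 1001 = 239 / 1001 = 0.2388

0.2388


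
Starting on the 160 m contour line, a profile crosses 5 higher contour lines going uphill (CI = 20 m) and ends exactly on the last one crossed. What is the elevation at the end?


elevation = 160 + 5 * 20 = 260 m

260 m


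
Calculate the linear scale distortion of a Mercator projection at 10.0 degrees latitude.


SF = 1 / cos(10.0) = 1 / 0.984808 = 1.015

1.015


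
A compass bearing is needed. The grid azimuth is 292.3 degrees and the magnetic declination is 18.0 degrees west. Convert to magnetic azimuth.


magnetic azimuth = grid azimuth - declination (east +ve)
mag_az = 292.3 - -18.0 = 310.3 degrees

310.3 degrees


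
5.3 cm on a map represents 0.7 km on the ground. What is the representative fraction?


ground = 0.7 km = 70000 cm; RF denominator = ground / map = 70000 / 5.3 ≈ 13208; RF = 1:13208

1:13208


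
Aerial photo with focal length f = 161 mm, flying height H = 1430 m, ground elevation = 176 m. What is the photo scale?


scale = f / (H - h) = 161 mm / 1254 m = 161 / 1254000 = 1:7789

1:7789


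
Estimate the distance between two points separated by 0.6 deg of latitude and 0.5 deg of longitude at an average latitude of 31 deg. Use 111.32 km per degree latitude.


dlat_km = 0.6 * 111.32 = 66.792
dlon_km = 0.5 * 111.32 * cos(31) ≈ 47.71
dist = sqrt(66.792^2 + 47.71^2) ≈ 82.1 km

82.1 km


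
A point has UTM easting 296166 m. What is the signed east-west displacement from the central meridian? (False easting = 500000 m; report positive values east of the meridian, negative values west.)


displacement = 296166 - 500000 = -203834 m

-203834 m


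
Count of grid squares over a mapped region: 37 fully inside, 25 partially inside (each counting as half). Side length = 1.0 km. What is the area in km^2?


effective squares = 37 + 25 * 0.5 = 49.5
area = 49.5 * 1.0 = 49.5 km^2

49.5 km^2


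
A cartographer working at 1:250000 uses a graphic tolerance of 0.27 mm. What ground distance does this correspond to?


ground = 0.27 mm * 250000 / 1000 = 67.5 m

67.5 m


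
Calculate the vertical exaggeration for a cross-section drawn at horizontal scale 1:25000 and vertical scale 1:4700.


VE = horizontal_scale / vertical_scale = 25000 / 4700 ≈ 5.3

5.3x


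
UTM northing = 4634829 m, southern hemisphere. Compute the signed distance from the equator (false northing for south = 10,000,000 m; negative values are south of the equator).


For southern: actual = 4634829 - 10000000 = -5365171 m

-5365171 m


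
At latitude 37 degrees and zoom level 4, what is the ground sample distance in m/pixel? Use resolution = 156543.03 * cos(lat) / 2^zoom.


res = 156543.03 * cos(37) / 2^4 = 156543.03 * 0.79863551 / 16 = 7813.8 m/pixel

7813.8 m/pixel


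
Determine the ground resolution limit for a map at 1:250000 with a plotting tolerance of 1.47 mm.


ground = 1.47 mm * 250000 / 1000 = 367.5 m

367.5 m


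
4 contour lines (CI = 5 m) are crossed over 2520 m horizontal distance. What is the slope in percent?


elevation change = 4 * 5 = 20 m
slope = 20 / 2520 * 100 = 0.8%

0.8%


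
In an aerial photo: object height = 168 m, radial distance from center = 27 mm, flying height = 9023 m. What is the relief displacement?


d = h * r / H = 168 * 27 / 9023 = 0.5 mm

0.5 mm


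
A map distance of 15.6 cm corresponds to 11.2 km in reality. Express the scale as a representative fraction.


ground = 11.2 km = 1120000 cm; RF denominator = ground / map = 1120000 / 15.6 ≈ 71795; RF = 1:71795

1:71795


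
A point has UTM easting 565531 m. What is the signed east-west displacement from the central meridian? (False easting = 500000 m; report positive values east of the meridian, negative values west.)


displacement = 565531 - 500000 = 65531 m

65531 m


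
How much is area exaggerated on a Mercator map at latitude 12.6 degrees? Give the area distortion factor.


area_distortion = 1/cos^2(12.6) = 1.05

1.05


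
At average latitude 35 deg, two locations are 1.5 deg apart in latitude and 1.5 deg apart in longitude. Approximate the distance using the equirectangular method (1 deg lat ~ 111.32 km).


dlat_km = 1.5 * 111.32 = 166.98
dlon_km = 1.5 * 111.32 * cos(35) ≈ 136.782
dist = sqrt(166.98^2 + 136.782^2) ≈ 215.9 km

215.9 km


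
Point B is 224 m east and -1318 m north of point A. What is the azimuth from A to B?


az = atan2(224, -1318) = 170.4 deg
adjusted to 0-360: 170.4 degrees

170.4 degrees


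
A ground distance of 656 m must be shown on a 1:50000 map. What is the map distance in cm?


map_cm = 656 * 100 / 50000 = 1.312 cm ≈ 1.31 cm

1.31 cm


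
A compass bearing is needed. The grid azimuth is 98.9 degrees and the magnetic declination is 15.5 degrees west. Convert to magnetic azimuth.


magnetic azimuth = grid azimuth - declination (east +ve)
mag_az = 98.9 - -15.5 = 114.4 degrees

114.4 degrees


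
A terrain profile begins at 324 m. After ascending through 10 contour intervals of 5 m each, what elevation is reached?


elevation = 324 + 10 * 5 = 374 m

374 m


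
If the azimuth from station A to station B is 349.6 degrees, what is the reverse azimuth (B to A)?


back azimuth = (349.6 + 180) mod 360 = 169.6 degrees

169.6 degrees


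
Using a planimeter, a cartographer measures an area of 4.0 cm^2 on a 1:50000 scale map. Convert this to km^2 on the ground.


ground_area = 4.0 * (50000/100)^2 = 1000000.0 m^2 = 1.0 km^2

1.0 km^2


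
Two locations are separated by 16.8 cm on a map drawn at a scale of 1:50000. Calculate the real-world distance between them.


ground = 16.8 cm * 50000 / 100 = 8400.0 m = 8.4 km

8.4 km


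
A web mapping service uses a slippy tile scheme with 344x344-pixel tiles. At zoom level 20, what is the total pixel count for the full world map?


tiles per axis = 2^20 = 1048576
total tiles = 1048576^2 = 1099511627776
pixels per axis = 1048576 * 344 = 360710144
total pixels = 360710144^2 = 130111807984500736

130111807984500736 pixels


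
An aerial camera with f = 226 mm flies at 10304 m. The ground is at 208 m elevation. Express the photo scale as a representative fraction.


scale = f / (H - h) = 226 mm / 10096 m = 226 / 10096000 = 1:44673

1:44673


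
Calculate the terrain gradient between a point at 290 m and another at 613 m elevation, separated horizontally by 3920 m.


gradient = (613 - 290) / 3920 = 323 / 3920 = 0.0824

0.0824


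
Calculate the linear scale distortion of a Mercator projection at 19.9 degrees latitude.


SF = 1 / cos(19.9) = 1 / 0.940288 = 1.064

1.064


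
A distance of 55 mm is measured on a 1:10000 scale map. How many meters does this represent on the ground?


ground = 55 mm * 10000 / 1000 = 550.0 m

550.0 m


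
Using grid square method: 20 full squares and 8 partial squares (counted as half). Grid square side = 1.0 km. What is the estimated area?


effective squares = 20 + 8 * 0.5 = 24.0
area = 24.0 * 1.0 = 24.0 km^2

24.0 km^2


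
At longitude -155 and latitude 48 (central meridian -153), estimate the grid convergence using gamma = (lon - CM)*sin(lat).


gamma = (-155 - -153) * sin(48) = -2 * 0.743145 = -1.486 degrees

-1.486 degrees


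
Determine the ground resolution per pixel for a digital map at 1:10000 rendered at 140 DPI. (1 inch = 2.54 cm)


pixel_cm = 2.54 / 140 ≈ 0.018143 cm
ground = pixel_cm * 10000 / 100 = 2.54 * 10000 / (140 * 100) = 25400 / 14000 ≈ 1.81 m

1.81 m


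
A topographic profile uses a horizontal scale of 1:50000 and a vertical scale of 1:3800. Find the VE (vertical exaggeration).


VE = horizontal_scale / vertical_scale = 50000 / 3800 ≈ 13.2

13.2x


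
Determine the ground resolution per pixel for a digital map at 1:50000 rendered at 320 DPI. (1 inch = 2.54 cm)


pixel_cm = 2.54 / 320 ≈ 0.007938 cm
ground = pixel_cm * 50000 / 100 = 2.54 * 50000 / (320 * 100) = 127000 / 32000 ≈ 3.97 m

3.97 m


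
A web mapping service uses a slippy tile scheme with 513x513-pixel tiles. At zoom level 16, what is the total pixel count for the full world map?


tiles per axis = 2^16 = 65536
total tiles = 65536^2 = 4294967296
pixels per axis = 65536 * 513 = 33619968
total pixels = 33619968^2 = 1130302248321024

1130302248321024 pixels


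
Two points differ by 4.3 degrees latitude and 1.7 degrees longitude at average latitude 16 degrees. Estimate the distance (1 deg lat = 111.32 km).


dlat_km = 4.3 * 111.32 = 478.676
dlon_km = 1.7 * 111.32 * cos(16) ≈ 181.913
dist = sqrt(478.676^2 + 181.913^2) ≈ 512.1 km

512.1 km


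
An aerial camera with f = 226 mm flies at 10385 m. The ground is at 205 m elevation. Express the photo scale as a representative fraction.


scale = f / (H - h) = 226 mm / 10180 m = 226 / 10180000 = 1:45044

1:45044


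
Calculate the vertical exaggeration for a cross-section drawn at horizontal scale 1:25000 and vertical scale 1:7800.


VE = horizontal_scale / vertical_scale = 25000 / 7800 ≈ 3.2

3.2x


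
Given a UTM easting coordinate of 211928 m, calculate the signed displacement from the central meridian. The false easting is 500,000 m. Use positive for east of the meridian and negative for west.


displacement = 211928 - 500000 = -288072 m

-288072 m


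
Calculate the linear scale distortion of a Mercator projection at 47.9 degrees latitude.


SF = 1 / cos(47.9) = 1 / 0.670427 = 1.492

1.492


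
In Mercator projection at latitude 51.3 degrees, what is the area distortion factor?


area_distortion = 1/cos^2(51.3) = 2.558

2.558


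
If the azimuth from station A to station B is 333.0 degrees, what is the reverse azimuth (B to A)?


back azimuth = (333.0 + 180) mod 360 = 153.0 degrees

153.0 degrees


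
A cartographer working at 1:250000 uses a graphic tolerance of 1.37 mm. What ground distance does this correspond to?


ground = 1.37 mm * 250000 / 1000 = 342.5 m

342.5 m


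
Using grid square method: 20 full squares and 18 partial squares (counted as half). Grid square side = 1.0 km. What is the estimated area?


effective squares = 20 + 18 * 0.5 = 29.0
area = 29.0 * 1.0 = 29.0 km^2

29.0 km^2


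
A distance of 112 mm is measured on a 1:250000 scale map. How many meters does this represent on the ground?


ground = 112 mm * 250000 / 1000 = 28000.0 m

28000.0 m


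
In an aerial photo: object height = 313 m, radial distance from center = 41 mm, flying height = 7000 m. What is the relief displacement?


d = h * r / H = 313 * 41 / 7000 = 1.83 mm

1.83 mm


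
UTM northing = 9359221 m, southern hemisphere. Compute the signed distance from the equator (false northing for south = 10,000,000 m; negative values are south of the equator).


For southern: actual = 9359221 - 10000000 = -640779 m

-640779 m


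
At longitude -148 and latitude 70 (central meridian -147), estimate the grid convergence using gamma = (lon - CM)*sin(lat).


gamma = (-148 - -147) * sin(70) = -1 * 0.939693 = -0.94 degrees

-0.94 degrees


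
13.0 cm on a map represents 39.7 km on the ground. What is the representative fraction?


ground = 39.7 km = 3970000 cm; RF denominator = ground / map = 3970000 / 13.0 ≈ 305385; RF = 1:305385

1:305385


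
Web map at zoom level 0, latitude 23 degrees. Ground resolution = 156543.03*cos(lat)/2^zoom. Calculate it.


res = 156543.03 * cos(23) / 2^0 = 156543.03 * 0.92050485 / 1 = 144098.62 m/pixel

144098.62 m/pixel


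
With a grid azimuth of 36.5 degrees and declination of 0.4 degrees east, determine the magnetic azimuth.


magnetic azimuth = grid azimuth - declination (east +ve)
mag_az = 36.5 - 0.4 = 36.1 degrees

36.1 degrees


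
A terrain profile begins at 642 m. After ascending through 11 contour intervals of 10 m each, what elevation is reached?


elevation = 642 + 11 * 10 = 752 m

752 m


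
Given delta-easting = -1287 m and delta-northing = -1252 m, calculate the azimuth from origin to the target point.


az = atan2(-1287, -1252) = -134.2 deg
adjusted to 0-360: 225.8 degrees

225.8 degrees


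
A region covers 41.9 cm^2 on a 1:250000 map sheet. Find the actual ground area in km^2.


ground_area = 41.9 * (250000/100)^2 = 261875000.0 m^2 = 261.875 km^2

261.875 km^2


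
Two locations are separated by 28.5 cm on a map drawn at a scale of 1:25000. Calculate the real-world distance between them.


ground = 28.5 cm * 25000 / 100 = 7125.0 m = 7.125 km

7.125 km


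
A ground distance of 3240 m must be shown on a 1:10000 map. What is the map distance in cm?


map_cm = 3240 * 100 / 10000 = 32.4 cm

32.4 cm


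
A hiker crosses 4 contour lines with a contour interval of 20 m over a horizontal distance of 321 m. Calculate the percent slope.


elevation change = 4 * 20 = 80 m
slope = 80 / 321 * 100 = 24.9%

24.9%


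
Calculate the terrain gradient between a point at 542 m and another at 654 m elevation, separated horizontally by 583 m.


gradient = (654 - 542) / 583 = 112 / 583 = 0.1921

0.1921


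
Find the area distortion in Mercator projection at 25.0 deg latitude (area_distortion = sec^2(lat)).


area_distortion = 1/cos^2(25.0) = 1.217

1.217


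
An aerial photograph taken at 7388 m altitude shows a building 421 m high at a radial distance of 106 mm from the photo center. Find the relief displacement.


d = h * r / H = 421 * 106 / 7388 = 6.04 mm

6.04 mm


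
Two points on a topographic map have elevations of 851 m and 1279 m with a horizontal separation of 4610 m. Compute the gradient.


gradient = (1279 - 851) / 4610 = 428 / 4610 = 0.0928

0.0928


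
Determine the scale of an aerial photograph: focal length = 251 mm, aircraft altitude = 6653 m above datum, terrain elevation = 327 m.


scale = f / (H - h) = 251 mm / 6326 m = 251 / 6326000 = 1:25203

1:25203


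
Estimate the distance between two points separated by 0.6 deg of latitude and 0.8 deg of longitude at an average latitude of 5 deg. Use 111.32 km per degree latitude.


dlat_km = 0.6 * 111.32 = 66.792
dlon_km = 0.8 * 111.32 * cos(5) ≈ 88.717
dist = sqrt(66.792^2 + 88.717^2) ≈ 111.0 km

111.0 km


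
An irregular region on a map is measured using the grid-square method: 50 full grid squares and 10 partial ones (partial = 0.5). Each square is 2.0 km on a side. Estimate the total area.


effective squares = 50 + 10 * 0.5 = 55.0
area = 55.0 * 4.0 = 220.0 km^2

220.0 km^2


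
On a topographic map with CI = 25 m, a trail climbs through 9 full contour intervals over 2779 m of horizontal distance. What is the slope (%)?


elevation change = 9 * 25 = 225 m
slope = 225 / 2779 * 100 = 8.1%

8.1%


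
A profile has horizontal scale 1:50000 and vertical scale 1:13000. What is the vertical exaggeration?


VE = horizontal_scale / vertical_scale = 50000 / 13000 ≈ 3.8

3.8x


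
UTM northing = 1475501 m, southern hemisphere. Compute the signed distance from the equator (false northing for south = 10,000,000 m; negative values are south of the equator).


For southern: actual = 1475501 - 10000000 = -8524499 m

-8524499 m


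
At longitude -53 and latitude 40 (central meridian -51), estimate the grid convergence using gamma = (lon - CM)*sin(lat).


gamma = (-53 - -51) * sin(40) = -2 * 0.642788 = -1.286 degrees

-1.286 degrees


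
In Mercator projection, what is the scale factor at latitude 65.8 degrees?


SF = 1 / cos(65.8) = 1 / 0.409923 = 2.439

2.439


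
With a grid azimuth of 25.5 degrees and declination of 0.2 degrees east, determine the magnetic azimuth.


magnetic azimuth = grid azimuth - declination (east +ve)
mag_az = 25.5 - 0.2 = 25.3 degrees

25.3 degrees


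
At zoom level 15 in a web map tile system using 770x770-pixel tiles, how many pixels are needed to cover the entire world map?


tiles per axis = 2^15 = 32768
total tiles = 32768^2 = 1073741824
pixels per axis = 32768 * 770 = 25231360
total pixels = 25231360^2 = 636621527449600

636621527449600 pixels


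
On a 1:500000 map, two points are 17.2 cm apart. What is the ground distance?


ground = 17.2 cm * 500000 / 100 = 86000.0 m = 86.0 km

86.0 km


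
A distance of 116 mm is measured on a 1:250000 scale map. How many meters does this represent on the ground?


ground = 116 mm * 250000 / 1000 = 29000.0 m

29000.0 m


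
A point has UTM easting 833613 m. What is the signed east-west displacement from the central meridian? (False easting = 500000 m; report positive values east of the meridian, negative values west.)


displacement = 833613 - 500000 = 333613 m

333613 m


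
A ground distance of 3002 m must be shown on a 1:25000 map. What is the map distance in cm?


map_cm = 3002 * 100 / 25000 = 12.008 cm ≈ 12.01 cm

12.01 cm


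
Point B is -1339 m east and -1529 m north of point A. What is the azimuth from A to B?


az = atan2(-1339, -1529) = -138.8 deg
adjusted to 0-360: 221.2 degrees

221.2 degrees


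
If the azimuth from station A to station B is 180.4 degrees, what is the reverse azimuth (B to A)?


back azimuth = (180.4 + 180) mod 360 = 0.4 degrees

0.4 degrees


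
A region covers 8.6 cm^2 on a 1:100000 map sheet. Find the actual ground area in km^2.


ground_area = 8.6 * (100000/100)^2 = 8600000.0 m^2 = 8.6 km^2

8.6 km^2


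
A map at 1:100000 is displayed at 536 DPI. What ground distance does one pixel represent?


pixel_cm = 2.54 / 536 ≈ 0.004739 cm
ground = pixel_cm * 100000 / 100 = 2.54 * 100000 / (536 * 100) = 254000 / 53600 ≈ 4.74 m

4.74 m


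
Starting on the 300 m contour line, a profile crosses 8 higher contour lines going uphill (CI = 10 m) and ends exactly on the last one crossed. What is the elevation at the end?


elevation = 300 + 8 * 10 = 380 m

380 m


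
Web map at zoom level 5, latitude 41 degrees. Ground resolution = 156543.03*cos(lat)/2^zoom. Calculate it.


res = 156543.03 * cos(41) / 2^5 = 156543.03 * 0.75470958 / 32 = 3692.02 m/pixel

3692.02 m/pixel


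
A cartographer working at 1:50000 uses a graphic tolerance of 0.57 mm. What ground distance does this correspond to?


ground = 0.57 mm * 50000 / 1000 = 28.5 m

28.5 m


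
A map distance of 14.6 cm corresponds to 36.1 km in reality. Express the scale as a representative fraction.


ground = 36.1 km = 3610000 cm; RF denominator = ground / map = 3610000 / 14.6 ≈ 247260; RF = 1:247260

1:247260


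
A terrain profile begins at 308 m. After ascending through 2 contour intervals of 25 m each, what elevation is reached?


elevation = 308 + 2 * 25 = 358 m

358 m


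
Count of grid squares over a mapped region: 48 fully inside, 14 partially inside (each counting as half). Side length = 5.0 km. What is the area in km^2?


effective squares = 48 + 14 * 0.5 = 55.0
area = 55.0 * 25.0 = 1375.0 km^2

1375.0 km^2


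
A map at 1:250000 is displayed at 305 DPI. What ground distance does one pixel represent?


pixel_cm = 2.54 / 305 ≈ 0.008328 cm
ground = pixel_cm * 250000 / 100 = 2.54 * 250000 / (305 * 100) = 635000 / 30500 ≈ 20.82 m

20.82 m


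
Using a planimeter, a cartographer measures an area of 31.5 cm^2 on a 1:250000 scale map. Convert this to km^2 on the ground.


ground_area = 31.5 * (250000/100)^2 = 196875000.0 m^2 = 196.875 km^2

196.875 km^2


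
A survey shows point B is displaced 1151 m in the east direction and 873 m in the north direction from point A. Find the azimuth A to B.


az = atan2(1151, 873) = 52.8 deg
adjusted to 0-360: 52.8 degrees

52.8 degrees


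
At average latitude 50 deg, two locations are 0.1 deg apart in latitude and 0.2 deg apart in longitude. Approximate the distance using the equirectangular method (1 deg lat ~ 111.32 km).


dlat_km = 0.1 * 111.32 = 11.132
dlon_km = 0.2 * 111.32 * cos(50) ≈ 14.311
dist = sqrt(11.132^2 + 14.311^2) ≈ 18.1 km

18.1 km


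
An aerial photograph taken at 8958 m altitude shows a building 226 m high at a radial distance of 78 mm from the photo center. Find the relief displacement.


d = h * r / H = 226 * 78 / 8958 = 1.97 mm

1.97 mm


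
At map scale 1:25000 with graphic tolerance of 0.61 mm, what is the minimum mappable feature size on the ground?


ground = 0.61 mm * 25000 / 1000 = 15.25 m

15.25 m


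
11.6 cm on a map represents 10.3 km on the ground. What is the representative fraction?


ground = 10.3 km = 1030000 cm; RF denominator = ground / map = 1030000 / 11.6 ≈ 88793; RF = 1:88793

1:88793


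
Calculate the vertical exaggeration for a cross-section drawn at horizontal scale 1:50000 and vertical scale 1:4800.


VE = horizontal_scale / vertical_scale = 50000 / 4800 ≈ 10.4

10.4x


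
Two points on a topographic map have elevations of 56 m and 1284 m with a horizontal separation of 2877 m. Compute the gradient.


gradient = (1284 - 56) / 2877 = 1228 / 2877 = 0.4268

0.4268


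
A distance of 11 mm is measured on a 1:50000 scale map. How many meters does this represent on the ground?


ground = 11 mm * 50000 / 1000 = 550.0 m

550.0 m


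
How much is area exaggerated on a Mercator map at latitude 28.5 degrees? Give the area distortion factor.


area_distortion = 1/cos^2(28.5) = 1.295

1.295


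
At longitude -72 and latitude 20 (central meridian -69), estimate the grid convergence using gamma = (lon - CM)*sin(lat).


gamma = (-72 - -69) * sin(20) = -3 * 0.34202 = -1.026 degrees

-1.026 degrees


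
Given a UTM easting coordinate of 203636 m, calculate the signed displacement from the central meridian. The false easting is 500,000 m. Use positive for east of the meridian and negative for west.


displacement = 203636 - 500000 = -296364 m

-296364 m


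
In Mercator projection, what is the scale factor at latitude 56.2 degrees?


SF = 1 / cos(56.2) = 1 / 0.556296 = 1.798

1.798


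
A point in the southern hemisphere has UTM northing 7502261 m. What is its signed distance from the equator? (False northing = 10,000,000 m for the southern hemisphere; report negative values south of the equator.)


For southern: actual = 7502261 - 10000000 = -2497739 m

-2497739 m


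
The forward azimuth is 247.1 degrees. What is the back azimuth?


back azimuth = (247.1 + 180) mod 360 = 67.1 degrees

67.1 degrees


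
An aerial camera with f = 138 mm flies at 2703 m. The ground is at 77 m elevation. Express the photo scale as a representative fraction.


scale = f / (H - h) = 138 mm / 2626 m = 138 / 2626000 = 1:19029

1:19029


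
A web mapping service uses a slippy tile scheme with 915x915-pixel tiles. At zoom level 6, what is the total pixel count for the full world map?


tiles per axis = 2^6 = 64
total tiles = 64^2 = 4096
pixels per axis = 64 * 915 = 58560
total pixels = 58560^2 = 3429273600

3429273600 pixels


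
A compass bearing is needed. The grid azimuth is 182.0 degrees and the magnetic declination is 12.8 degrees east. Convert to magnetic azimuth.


magnetic azimuth = grid azimuth - declination (east +ve)
mag_az = 182.0 - 12.8 = 169.2 degrees

169.2 degrees


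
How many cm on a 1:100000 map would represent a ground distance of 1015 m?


map_cm = 1015 * 100 / 100000 = 1.015 cm ≈ 1.02 cm

1.02 cm


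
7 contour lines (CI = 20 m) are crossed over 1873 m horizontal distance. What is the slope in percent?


elevation change = 7 * 20 = 140 m
slope = 140 / 1873 * 100 = 7.5%

7.5%


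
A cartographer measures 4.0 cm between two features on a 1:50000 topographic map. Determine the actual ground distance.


ground = 4.0 cm * 50000 / 100 = 2000.0 m = 2.0 km

2.0 km


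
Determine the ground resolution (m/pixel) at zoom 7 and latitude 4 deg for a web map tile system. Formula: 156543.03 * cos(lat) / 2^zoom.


res = 156543.03 * cos(4) / 2^7 = 156543.03 * 0.99756405 / 128 = 1220.01 m/pixel

1220.01 m/pixel


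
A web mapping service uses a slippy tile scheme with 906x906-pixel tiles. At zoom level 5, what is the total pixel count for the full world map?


tiles per axis = 2^5 = 32
total tiles = 32^2 = 1024
pixels per axis = 32 * 906 = 28992
total pixels = 28992^2 = 840536064

840536064 pixels


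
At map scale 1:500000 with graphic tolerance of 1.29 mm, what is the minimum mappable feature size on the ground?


ground = 1.29 mm * 500000 / 1000 = 645.0 m

645.0 m


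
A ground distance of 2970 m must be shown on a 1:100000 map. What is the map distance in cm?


map_cm = 2970 * 100 / 100000 = 2.97 cm

2.97 cm


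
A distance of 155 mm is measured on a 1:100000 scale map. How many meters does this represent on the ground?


ground = 155 mm * 100000 / 1000 = 15500.0 m

15500.0 m


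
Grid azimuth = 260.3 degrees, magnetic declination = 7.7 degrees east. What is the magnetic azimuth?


magnetic azimuth = grid azimuth - declination (east +ve)
mag_az = 260.3 - 7.7 = 252.6 degrees

252.6 degrees


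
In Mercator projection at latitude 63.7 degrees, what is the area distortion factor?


area_distortion = 1/cos^2(63.7) = 5.094

5.094


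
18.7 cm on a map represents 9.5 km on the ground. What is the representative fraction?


ground = 9.5 km = 950000 cm; RF denominator = ground / map = 950000 / 18.7 ≈ 50802; RF = 1:50802

1:50802


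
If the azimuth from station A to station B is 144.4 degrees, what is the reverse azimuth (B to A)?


back azimuth = (144.4 + 180) mod 360 = 324.4 degrees

324.4 degrees


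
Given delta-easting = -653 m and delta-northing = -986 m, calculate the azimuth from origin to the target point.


az = atan2(-653, -986) = -146.5 deg
adjusted to 0-360: 213.5 degrees

213.5 degrees


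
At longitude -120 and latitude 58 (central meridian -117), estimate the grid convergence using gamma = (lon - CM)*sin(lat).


gamma = (-120 - -117) * sin(58) = -3 * 0.848048 = -2.544 degrees

-2.544 degrees


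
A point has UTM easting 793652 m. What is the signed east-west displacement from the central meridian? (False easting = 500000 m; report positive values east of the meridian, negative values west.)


displacement = 793652 - 500000 = 293652 m

293652 m


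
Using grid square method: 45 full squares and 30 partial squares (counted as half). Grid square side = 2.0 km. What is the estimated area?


effective squares = 45 + 30 * 0.5 = 60.0
area = 60.0 * 4.0 = 240.0 km^2

240.0 km^2


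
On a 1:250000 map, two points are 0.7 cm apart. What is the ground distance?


ground = 0.7 cm * 250000 / 100 = 1750.0 m = 1.75 km

1.75 km


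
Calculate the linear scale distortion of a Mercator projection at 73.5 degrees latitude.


SF = 1 / cos(73.5) = 1 / 0.284015 = 3.521

3.521


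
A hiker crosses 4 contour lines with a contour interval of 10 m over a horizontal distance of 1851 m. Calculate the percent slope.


elevation change = 4 * 10 = 40 m
slope = 40 / 1851 * 100 = 2.2%

2.2%


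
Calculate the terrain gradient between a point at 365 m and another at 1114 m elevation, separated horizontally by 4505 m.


gradient = (1114 - 365) / 4505 = 749 / 4505 = 0.1663

0.1663


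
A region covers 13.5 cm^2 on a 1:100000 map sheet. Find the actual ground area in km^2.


ground_area = 13.5 * (100000/100)^2 = 13500000.0 m^2 = 13.5 km^2

13.5 km^2


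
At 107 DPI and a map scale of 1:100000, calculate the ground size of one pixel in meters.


pixel_cm = 2.54 / 107 ≈ 0.023738 cm
ground = pixel_cm * 100000 / 100 = 2.54 * 100000 / (107 * 100) = 254000 / 10700 ≈ 23.74 m

23.74 m


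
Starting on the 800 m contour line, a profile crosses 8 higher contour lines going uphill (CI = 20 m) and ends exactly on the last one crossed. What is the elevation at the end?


elevation = 800 + 8 * 20 = 960 m

960 m


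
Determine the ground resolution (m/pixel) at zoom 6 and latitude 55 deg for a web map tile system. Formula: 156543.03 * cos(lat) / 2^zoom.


res = 156543.03 * cos(55) / 2^6 = 156543.03 * 0.57357644 / 64 = 1402.96 m/pixel

1402.96 m/pixel


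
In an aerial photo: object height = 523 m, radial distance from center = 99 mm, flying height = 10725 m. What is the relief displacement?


d = h * r / H = 523 * 99 / 10725 = 4.83 mm

4.83 mm


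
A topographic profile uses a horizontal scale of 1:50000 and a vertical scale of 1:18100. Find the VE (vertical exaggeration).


VE = horizontal_scale / vertical_scale = 50000 / 18100 ≈ 2.8

2.8x


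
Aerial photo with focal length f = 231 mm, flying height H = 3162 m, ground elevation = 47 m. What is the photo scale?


scale = f / (H - h) = 231 mm / 3115 m = 231 / 3115000 = 1:13485

1:13485


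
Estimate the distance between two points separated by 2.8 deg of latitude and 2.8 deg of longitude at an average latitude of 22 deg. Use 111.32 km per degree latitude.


dlat_km = 2.8 * 111.32 = 311.696
dlon_km = 2.8 * 111.32 * cos(22) ≈ 288.999
dist = sqrt(311.696^2 + 288.999^2) ≈ 425.1 km

425.1 km


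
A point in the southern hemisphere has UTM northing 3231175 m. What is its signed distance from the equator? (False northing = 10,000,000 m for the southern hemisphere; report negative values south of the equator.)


For southern: actual = 3231175 - 10000000 = -6768825 m

-6768825 m


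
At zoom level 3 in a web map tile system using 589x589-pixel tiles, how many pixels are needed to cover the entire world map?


tiles per axis = 2^3 = 8
total tiles = 8^2 = 64
pixels per axis = 8 * 589 = 4712
total pixels = 4712^2 = 22202944

22202944 pixels


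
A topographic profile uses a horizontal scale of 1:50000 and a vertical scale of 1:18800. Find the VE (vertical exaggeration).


VE = horizontal_scale / vertical_scale = 50000 / 18800 ≈ 2.7

2.7x


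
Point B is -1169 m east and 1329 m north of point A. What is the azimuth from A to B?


az = atan2(-1169, 1329) = -41.3 deg
adjusted to 0-360: 318.7 degrees

318.7 degrees


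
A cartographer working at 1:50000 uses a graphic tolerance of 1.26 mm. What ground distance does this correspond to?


ground = 1.26 mm * 50000 / 1000 = 63.0 m

63.0 m


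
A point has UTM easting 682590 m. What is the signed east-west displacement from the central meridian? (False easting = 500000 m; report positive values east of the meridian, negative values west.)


displacement = 682590 - 500000 = 182590 m

182590 m


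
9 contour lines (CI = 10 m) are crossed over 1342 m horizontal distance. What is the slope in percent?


elevation change = 9 * 10 = 90 m
slope = 90 / 1342 * 100 = 6.7%

6.7%


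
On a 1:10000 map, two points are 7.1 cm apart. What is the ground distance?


ground = 7.1 cm * 10000 / 100 = 710.0 m

710.0 m


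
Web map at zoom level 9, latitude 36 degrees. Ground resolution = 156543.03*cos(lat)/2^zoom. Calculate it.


res = 156543.03 * cos(36) / 2^9 = 156543.03 * 0.80901699 / 512 = 247.36 m/pixel

247.36 m/pixel


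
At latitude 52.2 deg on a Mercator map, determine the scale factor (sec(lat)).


SF = 1 / cos(52.2) = 1 / 0.612907 = 1.632

1.632


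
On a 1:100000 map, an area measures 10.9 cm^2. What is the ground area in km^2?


ground_area = 10.9 * (100000/100)^2 = 10900000.0 m^2 = 10.9 km^2

10.9 km^2


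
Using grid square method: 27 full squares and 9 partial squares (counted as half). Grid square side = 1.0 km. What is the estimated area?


effective squares = 27 + 9 * 0.5 = 31.5
area = 31.5 * 1.0 = 31.5 km^2

31.5 km^2


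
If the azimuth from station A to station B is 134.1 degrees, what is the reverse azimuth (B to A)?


back azimuth = (134.1 + 180) mod 360 = 314.1 degrees

314.1 degrees


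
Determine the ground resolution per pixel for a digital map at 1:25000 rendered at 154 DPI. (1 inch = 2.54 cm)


pixel_cm = 2.54 / 154 ≈ 0.016494 cm
ground = pixel_cm * 25000 / 100 = 2.54 * 25000 / (154 * 100) = 63500 / 15400 ≈ 4.12 m

4.12 m


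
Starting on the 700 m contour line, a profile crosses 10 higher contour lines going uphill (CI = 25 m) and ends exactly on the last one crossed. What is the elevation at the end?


elevation = 700 + 10 * 25 = 950 m

950 m


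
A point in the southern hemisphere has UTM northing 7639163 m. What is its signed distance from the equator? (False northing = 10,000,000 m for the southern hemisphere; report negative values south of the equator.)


For southern: actual = 7639163 - 10000000 = -2360837 m

-2360837 m


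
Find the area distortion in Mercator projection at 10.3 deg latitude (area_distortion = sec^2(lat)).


area_distortion = 1/cos^2(10.3) = 1.033

1.033


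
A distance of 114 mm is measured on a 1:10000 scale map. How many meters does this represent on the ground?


ground = 114 mm * 10000 / 1000 = 1140.0 m

1140.0 m


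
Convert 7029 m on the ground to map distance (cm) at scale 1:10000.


map_cm = 7029 * 100 / 10000 = 70.29 cm

70.29 cm


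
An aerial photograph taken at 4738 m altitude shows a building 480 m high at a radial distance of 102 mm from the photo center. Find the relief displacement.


d = h * r / H = 480 * 102 / 4738 = 10.33 mm

10.33 mm


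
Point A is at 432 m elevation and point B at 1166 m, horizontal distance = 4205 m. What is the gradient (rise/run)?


gradient = (1166 - 432) / 4205 = 734 / 4205 = 0.1746

0.1746


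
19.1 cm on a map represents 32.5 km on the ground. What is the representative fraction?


ground = 32.5 km = 3250000 cm; RF denominator = ground / map = 3250000 / 19.1 ≈ 170157; RF = 1:170157

1:170157


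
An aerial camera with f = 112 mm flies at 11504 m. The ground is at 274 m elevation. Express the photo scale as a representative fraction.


scale = f / (H - h) = 112 mm / 11230 m = 112 / 11230000 = 1:100268

1:100268


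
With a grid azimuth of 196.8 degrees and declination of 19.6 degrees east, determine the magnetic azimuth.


magnetic azimuth = grid azimuth - declination (east +ve)
mag_az = 196.8 - 19.6 = 177.2 degrees

177.2 degrees


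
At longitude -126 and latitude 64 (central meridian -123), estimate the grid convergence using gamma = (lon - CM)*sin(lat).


gamma = (-126 - -123) * sin(64) = -3 * 0.898794 = -2.696 degrees

-2.696 degrees


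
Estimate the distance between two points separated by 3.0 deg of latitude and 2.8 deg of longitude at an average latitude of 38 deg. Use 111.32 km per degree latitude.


dlat_km = 3.0 * 111.32 = 333.96
dlon_km = 2.8 * 111.32 * cos(38) ≈ 245.62
dist = sqrt(333.96^2 + 245.62^2) ≈ 414.6 km

414.6 km


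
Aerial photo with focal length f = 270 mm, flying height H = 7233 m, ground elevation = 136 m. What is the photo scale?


scale = f / (H - h) = 270 mm / 7097 m = 270 / 7097000 = 1:26285

1:26285


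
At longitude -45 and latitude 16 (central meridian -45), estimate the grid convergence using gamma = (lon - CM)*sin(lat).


gamma = (-45 - -45) * sin(16) = 0 * 0.275637 = 0.0 degrees

0.0 degrees


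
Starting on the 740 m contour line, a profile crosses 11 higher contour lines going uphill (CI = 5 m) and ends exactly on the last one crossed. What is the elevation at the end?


elevation = 740 + 11 * 5 = 795 m

795 m


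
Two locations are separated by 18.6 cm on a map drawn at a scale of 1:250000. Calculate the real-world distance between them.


ground = 18.6 cm * 250000 / 100 = 46500.0 m = 46.5 km

46.5 km


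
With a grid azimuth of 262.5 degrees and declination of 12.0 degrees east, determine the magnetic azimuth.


magnetic azimuth = grid azimuth - declination (east +ve)
mag_az = 262.5 - 12.0 = 250.5 degrees

250.5 degrees


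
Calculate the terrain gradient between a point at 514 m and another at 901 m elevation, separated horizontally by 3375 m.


gradient = (901 - 514) / 3375 = 387 / 3375 = 0.1147

0.1147


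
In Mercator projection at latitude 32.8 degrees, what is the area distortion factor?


area_distortion = 1/cos^2(32.8) = 1.415

1.415


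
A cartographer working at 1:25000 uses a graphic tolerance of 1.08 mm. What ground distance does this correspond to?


ground = 1.08 mm * 25000 / 1000 = 27.0 m

27.0 m


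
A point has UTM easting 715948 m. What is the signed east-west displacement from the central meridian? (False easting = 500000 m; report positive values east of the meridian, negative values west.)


displacement = 715948 - 500000 = 215948 m

215948 m


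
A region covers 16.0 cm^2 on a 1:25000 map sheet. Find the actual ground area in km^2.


ground_area = 16.0 * (25000/100)^2 = 1000000.0 m^2 = 1.0 km^2

1.0 km^2


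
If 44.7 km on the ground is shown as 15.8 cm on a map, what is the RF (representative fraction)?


ground = 44.7 km = 4470000 cm; RF denominator = ground / map = 4470000 / 15.8 ≈ 282911; RF = 1:282911

1:282911


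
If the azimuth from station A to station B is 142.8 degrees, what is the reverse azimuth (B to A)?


back azimuth = (142.8 + 180) mod 360 = 322.8 degrees

322.8 degrees


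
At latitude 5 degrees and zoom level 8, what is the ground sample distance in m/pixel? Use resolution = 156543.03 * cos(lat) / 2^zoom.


res = 156543.03 * cos(5) / 2^8 = 156543.03 * 0.9961947 / 256 = 609.17 m/pixel

609.17 m/pixel


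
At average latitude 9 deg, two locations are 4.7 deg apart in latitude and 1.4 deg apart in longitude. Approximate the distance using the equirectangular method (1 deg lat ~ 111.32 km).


dlat_km = 4.7 * 111.32 = 523.204
dlon_km = 1.4 * 111.32 * cos(9) ≈ 153.929
dist = sqrt(523.204^2 + 153.929^2) ≈ 545.4 km

545.4 km


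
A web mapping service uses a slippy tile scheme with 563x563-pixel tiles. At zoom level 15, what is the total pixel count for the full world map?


tiles per axis = 2^15 = 32768
total tiles = 32768^2 = 1073741824
pixels per axis = 32768 * 563 = 18448384
total pixels = 18448384^2 = 340342872211456

340342872211456 pixels


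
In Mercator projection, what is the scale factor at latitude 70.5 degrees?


SF = 1 / cos(70.5) = 1 / 0.333807 = 2.996

2.996


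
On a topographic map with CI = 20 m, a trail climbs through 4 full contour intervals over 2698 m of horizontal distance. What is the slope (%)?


elevation change = 4 * 20 = 80 m
slope = 80 / 2698 * 100 = 3.0%

3.0%


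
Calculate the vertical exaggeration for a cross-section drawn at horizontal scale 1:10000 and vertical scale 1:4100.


VE = horizontal_scale / vertical_scale = 10000 / 4100 ≈ 2.4

2.4x


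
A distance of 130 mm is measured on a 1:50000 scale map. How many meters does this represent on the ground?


ground = 130 mm * 50000 / 1000 = 6500.0 m

6500.0 m


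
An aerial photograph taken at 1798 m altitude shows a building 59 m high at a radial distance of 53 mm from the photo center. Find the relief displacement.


d = h * r / H = 59 * 53 / 1798 = 1.74 mm

1.74 mm


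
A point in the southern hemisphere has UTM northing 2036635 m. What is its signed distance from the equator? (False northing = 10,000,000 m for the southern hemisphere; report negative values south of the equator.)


For southern: actual = 2036635 - 10000000 = -7963365 m

-7963365 m


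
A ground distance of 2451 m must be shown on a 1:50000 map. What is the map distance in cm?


map_cm = 2451 * 100 / 50000 = 4.902 cm ≈ 4.9 cm

4.9 cm
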